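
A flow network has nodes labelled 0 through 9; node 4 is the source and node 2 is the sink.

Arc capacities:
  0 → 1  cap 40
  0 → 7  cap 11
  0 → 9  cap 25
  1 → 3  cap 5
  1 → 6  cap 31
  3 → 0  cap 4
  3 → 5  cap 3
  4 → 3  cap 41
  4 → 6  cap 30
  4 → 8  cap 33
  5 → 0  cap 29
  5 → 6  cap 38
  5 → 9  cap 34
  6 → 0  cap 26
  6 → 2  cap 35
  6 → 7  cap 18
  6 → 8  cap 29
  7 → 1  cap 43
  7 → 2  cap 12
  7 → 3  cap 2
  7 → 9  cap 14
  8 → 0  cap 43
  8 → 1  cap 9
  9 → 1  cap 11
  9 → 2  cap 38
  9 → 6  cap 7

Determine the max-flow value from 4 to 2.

Maximum flow value: 70

augment #1: 4→6→2 bottleneck 30, total now 30
augment #2: 4→3→0→7→2 bottleneck 4, total now 34
augment #3: 4→3→5→6→2 bottleneck 3, total now 37
augment #4: 4→8→0→7→2 bottleneck 7, total now 44
augment #5: 4→8→0→9→2 bottleneck 25, total now 69
augment #6: 4→8→1→6→2 bottleneck 1, total now 70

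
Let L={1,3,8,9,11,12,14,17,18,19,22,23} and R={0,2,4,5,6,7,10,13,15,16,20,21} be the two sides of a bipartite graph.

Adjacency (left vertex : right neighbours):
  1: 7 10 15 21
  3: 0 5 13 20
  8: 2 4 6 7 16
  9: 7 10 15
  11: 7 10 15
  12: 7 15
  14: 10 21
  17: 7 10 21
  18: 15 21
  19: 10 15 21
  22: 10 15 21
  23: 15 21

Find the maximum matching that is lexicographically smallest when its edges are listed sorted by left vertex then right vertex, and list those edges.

Lex-smallest maximum matching: {(1,7), (3,0), (8,2), (9,10), (11,15), (14,21)}

|M| = 6 (so the lex-smallest maximum matching has 6 edges)
process left vertices in ascending order; for each, take the smallest-labelled available neighbour that still permits 6 edges overall, or leave it unmatched if none does
lex-smallest matching: {1-7, 3-0, 8-2, 9-10, 11-15, 14-21}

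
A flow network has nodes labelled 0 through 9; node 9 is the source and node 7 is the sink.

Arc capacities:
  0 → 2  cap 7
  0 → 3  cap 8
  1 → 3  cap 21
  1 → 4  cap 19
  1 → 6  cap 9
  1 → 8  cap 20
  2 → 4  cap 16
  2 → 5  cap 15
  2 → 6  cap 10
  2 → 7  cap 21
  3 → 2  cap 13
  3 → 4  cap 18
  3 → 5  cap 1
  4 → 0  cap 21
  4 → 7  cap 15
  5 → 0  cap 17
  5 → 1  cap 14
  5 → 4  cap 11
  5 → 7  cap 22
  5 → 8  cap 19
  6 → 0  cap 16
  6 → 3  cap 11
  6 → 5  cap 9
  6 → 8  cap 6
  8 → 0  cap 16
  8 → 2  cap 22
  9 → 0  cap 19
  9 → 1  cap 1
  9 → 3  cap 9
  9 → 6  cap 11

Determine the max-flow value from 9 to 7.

Maximum flow value: 36

augment #1: 9→0→2→7 bottleneck 7, total now 7
augment #2: 9→1→4→7 bottleneck 1, total now 8
augment #3: 9→3→2→7 bottleneck 9, total now 17
augment #4: 9→6→5→7 bottleneck 9, total now 26
augment #5: 9→0→3→2→7 bottleneck 4, total now 30
augment #6: 9→0→3→4→7 bottleneck 4, total now 34
augment #7: 9→6→3→4→7 bottleneck 2, total now 36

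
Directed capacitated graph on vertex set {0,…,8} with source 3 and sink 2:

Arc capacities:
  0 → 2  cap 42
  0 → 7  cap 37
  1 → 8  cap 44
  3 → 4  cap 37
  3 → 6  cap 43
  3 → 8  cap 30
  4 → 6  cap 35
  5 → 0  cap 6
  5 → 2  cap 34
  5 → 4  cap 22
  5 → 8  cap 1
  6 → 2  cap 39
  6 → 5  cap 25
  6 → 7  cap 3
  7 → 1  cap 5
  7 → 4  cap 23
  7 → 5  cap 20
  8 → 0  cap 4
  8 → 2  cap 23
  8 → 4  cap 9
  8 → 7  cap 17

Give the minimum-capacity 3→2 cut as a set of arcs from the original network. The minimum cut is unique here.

Min-cut arcs: {(3,8), (6,2), (6,5), (6,7)} (total capacity 97)

augment #1: 3→6→2 push 39
augment #2: 3→8→2 push 23
augment #3: 3→6→5→2 push 4
augment #4: 3→8→0→2 push 4
augment #5: 3→4→6→5→2 push 21
augment #6: 3→8→7→5→2 push 3
augment #7: 3→4→6→7→5→2 push 3
max flow = 97; residual-reachable set from 3 gives S-side
cut edges (S→T): {(3,8), (6,2), (6,5), (6,7)} total cap 97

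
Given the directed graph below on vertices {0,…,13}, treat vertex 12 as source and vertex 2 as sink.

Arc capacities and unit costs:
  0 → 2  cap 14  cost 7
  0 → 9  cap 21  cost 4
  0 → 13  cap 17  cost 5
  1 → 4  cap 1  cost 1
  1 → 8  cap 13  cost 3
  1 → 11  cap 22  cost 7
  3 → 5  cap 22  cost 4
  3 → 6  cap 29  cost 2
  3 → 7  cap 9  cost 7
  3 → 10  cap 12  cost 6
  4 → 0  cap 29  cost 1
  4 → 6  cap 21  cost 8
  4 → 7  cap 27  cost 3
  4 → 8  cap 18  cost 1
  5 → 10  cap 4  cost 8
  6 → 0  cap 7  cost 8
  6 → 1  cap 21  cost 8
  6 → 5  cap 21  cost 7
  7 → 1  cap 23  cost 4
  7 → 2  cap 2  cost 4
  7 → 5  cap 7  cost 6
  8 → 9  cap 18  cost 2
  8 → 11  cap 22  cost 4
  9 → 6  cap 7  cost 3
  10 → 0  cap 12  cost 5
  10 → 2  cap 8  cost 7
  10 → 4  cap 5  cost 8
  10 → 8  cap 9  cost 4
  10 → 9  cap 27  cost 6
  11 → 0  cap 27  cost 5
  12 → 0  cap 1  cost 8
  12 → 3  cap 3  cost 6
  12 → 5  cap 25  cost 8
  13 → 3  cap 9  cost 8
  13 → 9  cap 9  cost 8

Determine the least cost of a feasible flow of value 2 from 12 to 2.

shortest-cost path #1: 12→0→2 push 1 @ unit cost 15 (adds 15)
shortest-cost path #2: 12→3→7→2 push 1 @ unit cost 17 (adds 17)
total cost = 32

Minimum cost for 2 units: 32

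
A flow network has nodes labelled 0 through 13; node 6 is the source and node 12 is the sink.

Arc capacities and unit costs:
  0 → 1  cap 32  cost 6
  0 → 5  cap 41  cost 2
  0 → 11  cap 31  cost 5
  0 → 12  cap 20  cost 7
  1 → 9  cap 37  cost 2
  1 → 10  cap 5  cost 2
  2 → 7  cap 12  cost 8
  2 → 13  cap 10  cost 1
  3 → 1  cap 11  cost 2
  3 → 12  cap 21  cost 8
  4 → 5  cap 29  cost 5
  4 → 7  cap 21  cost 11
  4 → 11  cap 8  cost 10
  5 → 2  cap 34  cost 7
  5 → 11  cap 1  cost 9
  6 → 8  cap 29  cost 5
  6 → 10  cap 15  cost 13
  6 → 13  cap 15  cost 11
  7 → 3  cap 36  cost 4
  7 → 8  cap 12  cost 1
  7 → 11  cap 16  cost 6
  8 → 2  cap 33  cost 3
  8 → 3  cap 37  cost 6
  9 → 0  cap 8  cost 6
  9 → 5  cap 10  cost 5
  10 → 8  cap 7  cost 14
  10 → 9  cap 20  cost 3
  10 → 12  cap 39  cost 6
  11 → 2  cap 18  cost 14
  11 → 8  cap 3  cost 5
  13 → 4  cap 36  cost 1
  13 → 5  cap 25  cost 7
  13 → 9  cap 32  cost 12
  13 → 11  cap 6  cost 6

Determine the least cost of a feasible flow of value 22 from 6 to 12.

shortest-cost path #1: 6→10→12 push 15 @ unit cost 19 (adds 285)
shortest-cost path #2: 6→8→3→12 push 7 @ unit cost 19 (adds 133)
total cost = 418

Minimum cost for 22 units: 418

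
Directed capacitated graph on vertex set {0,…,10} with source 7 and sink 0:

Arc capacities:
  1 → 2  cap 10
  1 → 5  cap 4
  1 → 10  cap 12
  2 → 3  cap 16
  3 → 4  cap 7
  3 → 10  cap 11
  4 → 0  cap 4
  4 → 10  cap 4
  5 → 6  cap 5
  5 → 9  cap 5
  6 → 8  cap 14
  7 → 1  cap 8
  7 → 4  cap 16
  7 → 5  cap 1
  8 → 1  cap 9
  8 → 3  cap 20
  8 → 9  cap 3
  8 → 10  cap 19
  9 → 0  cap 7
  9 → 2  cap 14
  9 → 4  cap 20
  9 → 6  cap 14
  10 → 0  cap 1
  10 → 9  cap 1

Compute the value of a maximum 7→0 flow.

Maximum flow value: 11

augment #1: 7→4→0 bottleneck 4, total now 4
augment #2: 7→1→10→0 bottleneck 1, total now 5
augment #3: 7→5→9→0 bottleneck 1, total now 6
augment #4: 7→1→5→9→0 bottleneck 4, total now 10
augment #5: 7→1→10→9→0 bottleneck 1, total now 11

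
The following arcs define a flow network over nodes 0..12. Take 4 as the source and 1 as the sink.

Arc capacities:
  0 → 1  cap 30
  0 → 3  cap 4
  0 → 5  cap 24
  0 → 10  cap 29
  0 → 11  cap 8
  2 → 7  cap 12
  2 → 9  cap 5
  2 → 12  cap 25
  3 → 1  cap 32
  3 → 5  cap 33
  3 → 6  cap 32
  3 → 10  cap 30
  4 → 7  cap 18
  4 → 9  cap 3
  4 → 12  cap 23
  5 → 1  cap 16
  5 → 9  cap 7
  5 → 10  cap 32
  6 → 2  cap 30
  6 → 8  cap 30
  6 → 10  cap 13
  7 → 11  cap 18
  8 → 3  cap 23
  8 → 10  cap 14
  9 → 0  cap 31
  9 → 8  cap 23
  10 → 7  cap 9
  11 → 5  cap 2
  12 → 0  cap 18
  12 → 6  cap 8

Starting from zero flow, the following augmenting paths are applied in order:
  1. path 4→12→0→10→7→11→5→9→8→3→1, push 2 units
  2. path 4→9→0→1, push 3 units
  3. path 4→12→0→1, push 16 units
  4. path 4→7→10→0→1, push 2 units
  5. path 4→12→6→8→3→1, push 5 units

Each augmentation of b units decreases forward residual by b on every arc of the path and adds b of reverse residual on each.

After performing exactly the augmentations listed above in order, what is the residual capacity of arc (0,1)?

Residual capacity of (0,1): 9

after path 1 (4→12→0→10→7→11→5→9→8→3→1, push 2): res(0,1)=30
after path 2 (4→9→0→1, push 3): res(0,1)=27
after path 3 (4→12→0→1, push 16): res(0,1)=11
after path 4 (4→7→10→0→1, push 2): res(0,1)=9
after path 5 (4→12→6→8→3→1, push 5): res(0,1)=9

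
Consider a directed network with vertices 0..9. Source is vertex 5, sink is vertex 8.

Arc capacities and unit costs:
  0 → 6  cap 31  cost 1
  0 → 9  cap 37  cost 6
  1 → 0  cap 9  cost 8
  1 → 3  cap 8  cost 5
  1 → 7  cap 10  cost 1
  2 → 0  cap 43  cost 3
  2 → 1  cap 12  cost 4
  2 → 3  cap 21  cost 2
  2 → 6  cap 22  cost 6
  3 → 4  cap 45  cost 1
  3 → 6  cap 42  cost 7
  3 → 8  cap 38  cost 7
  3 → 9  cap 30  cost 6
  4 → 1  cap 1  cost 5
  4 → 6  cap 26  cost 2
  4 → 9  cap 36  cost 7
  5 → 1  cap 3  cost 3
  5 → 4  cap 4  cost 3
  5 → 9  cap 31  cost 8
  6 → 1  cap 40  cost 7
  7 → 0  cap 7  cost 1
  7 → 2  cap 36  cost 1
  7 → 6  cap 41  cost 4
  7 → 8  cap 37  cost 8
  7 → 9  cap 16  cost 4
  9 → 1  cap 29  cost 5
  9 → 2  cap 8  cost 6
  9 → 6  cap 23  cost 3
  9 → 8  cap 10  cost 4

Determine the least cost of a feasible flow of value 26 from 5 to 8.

Minimum cost for 26 units: 440

shortest-cost path #1: 5→9→8 push 10 @ unit cost 12 (adds 120)
shortest-cost path #2: 5→1→7→8 push 3 @ unit cost 12 (adds 36)
shortest-cost path #3: 5→4→1→7→8 push 1 @ unit cost 17 (adds 17)
shortest-cost path #4: 5→4→6→1→7→8 push 3 @ unit cost 21 (adds 63)
shortest-cost path #5: 5→9→1→7→8 push 3 @ unit cost 22 (adds 66)
shortest-cost path #6: 5→9→2→3→8 push 6 @ unit cost 23 (adds 138)
total cost = 440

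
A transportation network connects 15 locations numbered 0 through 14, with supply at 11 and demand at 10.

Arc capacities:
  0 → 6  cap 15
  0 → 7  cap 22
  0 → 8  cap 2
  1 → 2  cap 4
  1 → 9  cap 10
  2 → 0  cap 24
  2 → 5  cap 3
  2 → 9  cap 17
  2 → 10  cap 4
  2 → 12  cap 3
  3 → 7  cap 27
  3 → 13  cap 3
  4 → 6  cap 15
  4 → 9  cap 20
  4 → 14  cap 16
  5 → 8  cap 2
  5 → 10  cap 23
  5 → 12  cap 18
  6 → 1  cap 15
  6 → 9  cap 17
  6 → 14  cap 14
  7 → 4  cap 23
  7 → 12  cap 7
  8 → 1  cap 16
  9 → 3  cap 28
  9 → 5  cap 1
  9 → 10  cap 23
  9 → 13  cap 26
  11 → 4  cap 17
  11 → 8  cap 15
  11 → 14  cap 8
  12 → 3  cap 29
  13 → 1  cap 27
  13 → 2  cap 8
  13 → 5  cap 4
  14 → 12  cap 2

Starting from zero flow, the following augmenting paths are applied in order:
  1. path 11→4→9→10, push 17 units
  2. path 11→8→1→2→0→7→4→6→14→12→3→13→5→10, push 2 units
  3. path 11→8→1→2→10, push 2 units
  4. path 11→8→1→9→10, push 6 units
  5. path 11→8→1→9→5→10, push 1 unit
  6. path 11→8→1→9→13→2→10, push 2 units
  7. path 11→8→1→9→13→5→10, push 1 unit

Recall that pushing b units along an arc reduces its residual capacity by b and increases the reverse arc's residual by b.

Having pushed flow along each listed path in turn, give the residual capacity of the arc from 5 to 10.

Residual capacity of (5,10): 19

after path 1 (11→4→9→10, push 17): res(5,10)=23
after path 2 (11→8→1→2→0→7→4→6→14→12→3→13→5→10, push 2): res(5,10)=21
after path 3 (11→8→1→2→10, push 2): res(5,10)=21
after path 4 (11→8→1→9→10, push 6): res(5,10)=21
after path 5 (11→8→1→9→5→10, push 1): res(5,10)=20
after path 6 (11→8→1→9→13→2→10, push 2): res(5,10)=20
after path 7 (11→8→1→9→13→5→10, push 1): res(5,10)=19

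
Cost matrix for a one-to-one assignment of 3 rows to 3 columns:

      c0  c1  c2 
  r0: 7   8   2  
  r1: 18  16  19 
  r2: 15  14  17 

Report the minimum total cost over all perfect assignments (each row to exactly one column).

optimal assignment: row0→col2 (cost 2), row1→col1 (cost 16), row2→col0 (cost 15)
total = 2 + 16 + 15 = 33

Minimum assignment cost: 33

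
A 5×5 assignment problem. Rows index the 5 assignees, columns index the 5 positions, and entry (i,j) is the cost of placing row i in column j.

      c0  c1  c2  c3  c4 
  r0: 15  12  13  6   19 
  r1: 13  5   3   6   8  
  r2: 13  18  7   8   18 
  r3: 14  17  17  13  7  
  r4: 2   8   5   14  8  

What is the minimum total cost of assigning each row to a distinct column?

Minimum assignment cost: 27

optimal assignment: row0→col3 (cost 6), row1→col1 (cost 5), row2→col2 (cost 7), row3→col4 (cost 7), row4→col0 (cost 2)
total = 6 + 5 + 7 + 7 + 2 = 27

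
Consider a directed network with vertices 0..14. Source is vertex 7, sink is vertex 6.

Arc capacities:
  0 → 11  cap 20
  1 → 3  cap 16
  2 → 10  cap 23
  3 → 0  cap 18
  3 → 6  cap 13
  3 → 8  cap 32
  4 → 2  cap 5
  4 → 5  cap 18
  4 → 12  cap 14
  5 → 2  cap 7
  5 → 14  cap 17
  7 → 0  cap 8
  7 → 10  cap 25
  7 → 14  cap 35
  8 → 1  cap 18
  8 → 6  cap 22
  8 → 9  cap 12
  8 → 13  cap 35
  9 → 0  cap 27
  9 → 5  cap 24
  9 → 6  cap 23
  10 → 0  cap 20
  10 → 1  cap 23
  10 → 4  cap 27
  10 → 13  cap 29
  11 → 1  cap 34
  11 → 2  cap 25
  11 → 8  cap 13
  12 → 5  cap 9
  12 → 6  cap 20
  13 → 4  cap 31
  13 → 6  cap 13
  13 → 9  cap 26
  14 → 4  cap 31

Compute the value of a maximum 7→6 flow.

Maximum flow value: 59

augment #1: 7→10→13→6 bottleneck 13, total now 13
augment #2: 7→0→11→8→6 bottleneck 8, total now 21
augment #3: 7→10→1→3→6 bottleneck 12, total now 33
augment #4: 7→14→4→12→6 bottleneck 14, total now 47
augment #5: 7→14→4→2→10→1→3→6 bottleneck 1, total now 48
augment #6: 7→14→4→2→10→13→9→6 bottleneck 4, total now 52
augment #7: 7→14→4→5→2→10→13→9→6 bottleneck 7, total now 59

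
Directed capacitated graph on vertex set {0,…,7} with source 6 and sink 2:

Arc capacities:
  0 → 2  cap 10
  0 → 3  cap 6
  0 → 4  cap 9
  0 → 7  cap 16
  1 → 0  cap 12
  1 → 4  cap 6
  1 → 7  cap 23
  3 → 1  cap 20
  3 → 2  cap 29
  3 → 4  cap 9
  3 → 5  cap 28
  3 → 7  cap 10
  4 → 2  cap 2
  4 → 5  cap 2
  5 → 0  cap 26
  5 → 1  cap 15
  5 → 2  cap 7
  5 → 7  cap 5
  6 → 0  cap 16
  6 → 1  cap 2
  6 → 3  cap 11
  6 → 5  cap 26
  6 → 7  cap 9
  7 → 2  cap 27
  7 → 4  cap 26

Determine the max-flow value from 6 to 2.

Maximum flow value: 63

augment #1: 6→0→2 bottleneck 10, total now 10
augment #2: 6→3→2 bottleneck 11, total now 21
augment #3: 6→5→2 bottleneck 7, total now 28
augment #4: 6→7→2 bottleneck 9, total now 37
augment #5: 6→0→3→2 bottleneck 6, total now 43
augment #6: 6→1→4→2 bottleneck 2, total now 45
augment #7: 6→5→7→2 bottleneck 5, total now 50
augment #8: 6→5→0→7→2 bottleneck 13, total now 63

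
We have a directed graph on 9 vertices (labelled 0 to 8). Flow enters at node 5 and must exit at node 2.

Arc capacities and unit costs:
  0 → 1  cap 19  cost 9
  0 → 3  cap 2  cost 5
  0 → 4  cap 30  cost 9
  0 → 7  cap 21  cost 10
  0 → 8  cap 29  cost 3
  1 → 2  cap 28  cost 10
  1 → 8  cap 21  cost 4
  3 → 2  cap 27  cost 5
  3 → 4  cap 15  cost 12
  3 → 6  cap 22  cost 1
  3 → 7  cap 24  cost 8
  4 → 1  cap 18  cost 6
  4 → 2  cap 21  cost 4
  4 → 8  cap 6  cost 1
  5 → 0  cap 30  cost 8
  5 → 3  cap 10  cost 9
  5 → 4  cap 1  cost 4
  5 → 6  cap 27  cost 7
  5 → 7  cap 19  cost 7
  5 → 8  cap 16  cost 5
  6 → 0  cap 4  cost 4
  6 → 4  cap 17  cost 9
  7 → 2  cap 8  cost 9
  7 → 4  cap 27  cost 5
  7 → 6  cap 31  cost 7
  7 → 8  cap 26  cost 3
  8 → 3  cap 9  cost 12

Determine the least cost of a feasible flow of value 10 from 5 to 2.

Minimum cost for 10 units: 134

shortest-cost path #1: 5→4→2 push 1 @ unit cost 8 (adds 8)
shortest-cost path #2: 5→3→2 push 9 @ unit cost 14 (adds 126)
total cost = 134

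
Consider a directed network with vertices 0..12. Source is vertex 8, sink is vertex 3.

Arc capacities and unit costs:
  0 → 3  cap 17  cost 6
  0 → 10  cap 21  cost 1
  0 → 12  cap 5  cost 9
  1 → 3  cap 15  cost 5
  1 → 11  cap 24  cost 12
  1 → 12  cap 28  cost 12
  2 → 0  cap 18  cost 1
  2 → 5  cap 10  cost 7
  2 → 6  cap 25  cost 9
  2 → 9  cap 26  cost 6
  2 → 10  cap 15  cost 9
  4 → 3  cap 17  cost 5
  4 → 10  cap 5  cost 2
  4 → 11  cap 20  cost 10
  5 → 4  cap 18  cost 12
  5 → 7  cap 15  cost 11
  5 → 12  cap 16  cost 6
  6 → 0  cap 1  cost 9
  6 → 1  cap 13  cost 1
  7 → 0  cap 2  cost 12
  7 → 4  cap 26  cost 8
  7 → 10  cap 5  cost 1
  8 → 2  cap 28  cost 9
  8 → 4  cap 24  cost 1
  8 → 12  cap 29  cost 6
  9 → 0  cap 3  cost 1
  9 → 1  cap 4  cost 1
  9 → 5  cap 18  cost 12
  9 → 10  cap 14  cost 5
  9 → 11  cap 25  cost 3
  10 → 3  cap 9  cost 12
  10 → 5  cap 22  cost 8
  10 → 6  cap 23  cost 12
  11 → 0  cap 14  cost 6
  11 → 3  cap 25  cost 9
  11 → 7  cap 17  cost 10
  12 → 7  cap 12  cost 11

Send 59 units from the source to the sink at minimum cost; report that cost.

Minimum cost for 59 units: 982

shortest-cost path #1: 8→4→3 push 17 @ unit cost 6 (adds 102)
shortest-cost path #2: 8→4→10→3 push 5 @ unit cost 15 (adds 75)
shortest-cost path #3: 8→2→0→3 push 17 @ unit cost 16 (adds 272)
shortest-cost path #4: 8→4→11→3 push 2 @ unit cost 20 (adds 40)
shortest-cost path #5: 8→2→9→1→3 push 4 @ unit cost 21 (adds 84)
shortest-cost path #6: 8→2→0→10→3 push 1 @ unit cost 23 (adds 23)
shortest-cost path #7: 8→2→6→1→3 push 6 @ unit cost 24 (adds 144)
shortest-cost path #8: 8→12→7→10→3 push 3 @ unit cost 30 (adds 90)
shortest-cost path #9: 8→12→7→10→0→2→6→1→3 push 1 @ unit cost 31 (adds 31)
shortest-cost path #10: 8→12→7→10→4→11→3 push 1 @ unit cost 35 (adds 35)
shortest-cost path #11: 8→12→7→0→2→6→1→3 push 2 @ unit cost 43 (adds 86)
total cost = 982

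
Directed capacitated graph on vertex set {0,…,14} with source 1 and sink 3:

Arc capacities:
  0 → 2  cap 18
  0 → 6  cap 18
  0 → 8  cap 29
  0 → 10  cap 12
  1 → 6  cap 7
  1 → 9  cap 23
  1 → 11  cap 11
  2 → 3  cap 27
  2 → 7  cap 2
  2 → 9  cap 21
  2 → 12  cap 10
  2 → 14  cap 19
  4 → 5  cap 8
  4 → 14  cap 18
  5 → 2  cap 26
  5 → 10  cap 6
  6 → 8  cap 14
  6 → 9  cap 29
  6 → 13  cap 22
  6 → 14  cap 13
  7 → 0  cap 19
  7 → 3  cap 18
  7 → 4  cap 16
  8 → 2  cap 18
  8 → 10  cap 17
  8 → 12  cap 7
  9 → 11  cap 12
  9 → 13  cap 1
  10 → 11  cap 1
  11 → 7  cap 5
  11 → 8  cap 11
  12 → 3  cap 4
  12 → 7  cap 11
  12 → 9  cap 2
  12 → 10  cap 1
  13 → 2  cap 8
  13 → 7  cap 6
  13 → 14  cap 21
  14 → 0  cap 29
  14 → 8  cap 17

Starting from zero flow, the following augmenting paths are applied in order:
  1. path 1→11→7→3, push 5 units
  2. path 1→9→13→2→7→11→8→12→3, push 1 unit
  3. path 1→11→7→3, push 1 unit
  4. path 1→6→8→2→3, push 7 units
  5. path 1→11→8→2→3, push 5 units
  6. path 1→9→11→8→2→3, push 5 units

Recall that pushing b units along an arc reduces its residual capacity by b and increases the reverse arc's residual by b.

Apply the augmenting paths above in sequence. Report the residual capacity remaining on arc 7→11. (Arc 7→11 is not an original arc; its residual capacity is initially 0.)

after path 1 (1→11→7→3, push 5): res(7,11)=5
after path 2 (1→9→13→2→7→11→8→12→3, push 1): res(7,11)=4
after path 3 (1→11→7→3, push 1): res(7,11)=5
after path 4 (1→6→8→2→3, push 7): res(7,11)=5
after path 5 (1→11→8→2→3, push 5): res(7,11)=5
after path 6 (1→9→11→8→2→3, push 5): res(7,11)=5

Residual capacity of (7,11): 5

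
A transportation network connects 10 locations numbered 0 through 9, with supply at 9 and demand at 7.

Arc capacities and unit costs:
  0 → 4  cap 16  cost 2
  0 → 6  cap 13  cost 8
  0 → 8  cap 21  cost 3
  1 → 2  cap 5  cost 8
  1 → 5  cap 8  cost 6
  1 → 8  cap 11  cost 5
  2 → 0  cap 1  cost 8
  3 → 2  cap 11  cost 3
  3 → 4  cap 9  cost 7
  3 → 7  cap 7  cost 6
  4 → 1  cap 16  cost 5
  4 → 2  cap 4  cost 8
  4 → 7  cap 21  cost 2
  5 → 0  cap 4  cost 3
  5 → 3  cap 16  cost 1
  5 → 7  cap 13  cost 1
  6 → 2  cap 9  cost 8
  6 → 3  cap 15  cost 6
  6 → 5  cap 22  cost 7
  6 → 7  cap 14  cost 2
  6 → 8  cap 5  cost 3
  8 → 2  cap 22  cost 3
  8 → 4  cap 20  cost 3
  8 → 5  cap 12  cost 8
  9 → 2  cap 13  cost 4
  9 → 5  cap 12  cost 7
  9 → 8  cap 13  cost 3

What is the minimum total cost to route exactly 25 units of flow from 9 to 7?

shortest-cost path #1: 9→5→7 push 12 @ unit cost 8 (adds 96)
shortest-cost path #2: 9→8→4→7 push 13 @ unit cost 8 (adds 104)
total cost = 200

Minimum cost for 25 units: 200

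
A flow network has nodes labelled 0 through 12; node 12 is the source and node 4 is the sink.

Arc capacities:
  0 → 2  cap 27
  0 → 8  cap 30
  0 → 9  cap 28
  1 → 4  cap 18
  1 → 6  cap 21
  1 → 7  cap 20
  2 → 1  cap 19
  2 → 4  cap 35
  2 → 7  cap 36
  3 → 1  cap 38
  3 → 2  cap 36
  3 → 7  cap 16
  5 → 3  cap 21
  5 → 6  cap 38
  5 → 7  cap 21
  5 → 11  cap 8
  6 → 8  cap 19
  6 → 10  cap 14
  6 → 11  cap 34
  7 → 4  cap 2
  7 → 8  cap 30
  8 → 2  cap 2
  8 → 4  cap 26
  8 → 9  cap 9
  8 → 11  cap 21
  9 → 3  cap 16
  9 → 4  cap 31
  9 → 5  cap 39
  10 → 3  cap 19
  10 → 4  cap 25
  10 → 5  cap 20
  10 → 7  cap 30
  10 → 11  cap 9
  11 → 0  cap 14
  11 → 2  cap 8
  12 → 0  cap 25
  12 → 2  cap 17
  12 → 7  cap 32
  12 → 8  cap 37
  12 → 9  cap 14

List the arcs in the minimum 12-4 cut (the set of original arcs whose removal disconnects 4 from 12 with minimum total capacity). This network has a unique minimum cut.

Min-cut arcs: {(7,4), (8,2), (8,4), (8,9), (8,11), (12,0), (12,2), (12,9)} (total capacity 116)

augment #1: 12→2→4 push 17
augment #2: 12→7→4 push 2
augment #3: 12→8→4 push 26
augment #4: 12→9→4 push 14
augment #5: 12→0→2→4 push 18
augment #6: 12→0→9→4 push 7
augment #7: 12→8→9→4 push 9
augment #8: 12→8→2→1→4 push 2
augment #9: 12→7→8→11→0→9→4 push 1
augment #10: 12→7→8→11→2→1→4 push 8
augment #11: 12→7→8→11→0→2→1→4 push 8
augment #12: 12→7→8→11→0→2→1→6→10→4 push 1
augment #13: 12→7→8→11→0→9→5→6→10→4 push 3
max flow = 116; residual-reachable set from 12 gives S-side
cut edges (S→T): {(7,4), (8,2), (8,4), (8,9), (8,11), (12,0), (12,2), (12,9)} total cap 116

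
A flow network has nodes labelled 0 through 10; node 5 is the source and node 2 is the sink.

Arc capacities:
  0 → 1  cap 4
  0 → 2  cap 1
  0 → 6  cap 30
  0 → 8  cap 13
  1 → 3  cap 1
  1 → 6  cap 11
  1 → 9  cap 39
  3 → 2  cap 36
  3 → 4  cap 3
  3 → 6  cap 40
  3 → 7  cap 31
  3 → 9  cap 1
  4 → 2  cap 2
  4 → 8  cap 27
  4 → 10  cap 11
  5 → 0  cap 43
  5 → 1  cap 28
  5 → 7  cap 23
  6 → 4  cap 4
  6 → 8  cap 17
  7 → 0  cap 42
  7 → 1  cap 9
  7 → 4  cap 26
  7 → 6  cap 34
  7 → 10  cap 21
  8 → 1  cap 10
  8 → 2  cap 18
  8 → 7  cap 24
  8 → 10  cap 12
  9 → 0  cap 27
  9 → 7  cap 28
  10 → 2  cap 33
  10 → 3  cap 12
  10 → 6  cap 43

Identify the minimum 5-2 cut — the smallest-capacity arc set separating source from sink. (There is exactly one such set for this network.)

Min-cut arcs: {(0,2), (1,3), (4,2), (4,10), (7,10), (8,2), (8,10)} (total capacity 66)

augment #1: 5→0→2 push 1
augment #2: 5→0→8→2 push 13
augment #3: 5→1→3→2 push 1
augment #4: 5→7→4→2 push 2
augment #5: 5→7→10→2 push 21
augment #6: 5→0→6→8→2 push 5
augment #7: 5→0→6→4→10→2 push 4
augment #8: 5→0→6→8→10→2 push 8
augment #9: 5→0→6→8→10→3→2 push 4
augment #10: 5→1→9→7→4→10→3→2 push 7
max flow = 66; residual-reachable set from 5 gives S-side
cut edges (S→T): {(0,2), (1,3), (4,2), (4,10), (7,10), (8,2), (8,10)} total cap 66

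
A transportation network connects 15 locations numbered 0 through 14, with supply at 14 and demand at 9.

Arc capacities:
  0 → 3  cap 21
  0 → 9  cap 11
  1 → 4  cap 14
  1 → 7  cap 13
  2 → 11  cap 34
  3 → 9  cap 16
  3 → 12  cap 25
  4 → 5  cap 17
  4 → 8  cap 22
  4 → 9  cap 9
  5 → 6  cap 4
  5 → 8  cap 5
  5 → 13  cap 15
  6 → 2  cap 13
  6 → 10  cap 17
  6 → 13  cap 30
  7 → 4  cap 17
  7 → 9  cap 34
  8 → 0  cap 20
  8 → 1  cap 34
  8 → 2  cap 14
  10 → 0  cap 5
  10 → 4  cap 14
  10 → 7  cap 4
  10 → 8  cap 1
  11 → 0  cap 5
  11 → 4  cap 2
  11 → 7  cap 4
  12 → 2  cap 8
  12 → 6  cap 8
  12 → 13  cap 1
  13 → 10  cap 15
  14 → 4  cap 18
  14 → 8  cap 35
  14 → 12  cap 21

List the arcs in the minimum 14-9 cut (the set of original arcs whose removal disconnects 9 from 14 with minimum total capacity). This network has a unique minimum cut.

augment #1: 14→4→9 push 9
augment #2: 14→8→0→9 push 11
augment #3: 14→8→0→3→9 push 9
augment #4: 14→8→1→7→9 push 13
augment #5: 14→8→2→11→7→9 push 2
augment #6: 14→12→2→11→7→9 push 2
augment #7: 14→12→6→10→7→9 push 4
augment #8: 14→12→2→11→0→3→9 push 5
augment #9: 14→12→6→10→0→3→9 push 2
max flow = 57; residual-reachable set from 14 gives S-side
cut edges (S→T): {(0,9), (1,7), (3,9), (4,9), (10,7), (11,7)} total cap 57

Min-cut arcs: {(0,9), (1,7), (3,9), (4,9), (10,7), (11,7)} (total capacity 57)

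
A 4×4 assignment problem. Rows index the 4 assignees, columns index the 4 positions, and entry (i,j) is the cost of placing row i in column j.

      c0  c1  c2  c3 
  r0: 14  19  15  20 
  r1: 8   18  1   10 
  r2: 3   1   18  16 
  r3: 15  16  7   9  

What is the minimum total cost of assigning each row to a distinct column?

optimal assignment: row0→col0 (cost 14), row1→col2 (cost 1), row2→col1 (cost 1), row3→col3 (cost 9)
total = 14 + 1 + 1 + 9 = 25

Minimum assignment cost: 25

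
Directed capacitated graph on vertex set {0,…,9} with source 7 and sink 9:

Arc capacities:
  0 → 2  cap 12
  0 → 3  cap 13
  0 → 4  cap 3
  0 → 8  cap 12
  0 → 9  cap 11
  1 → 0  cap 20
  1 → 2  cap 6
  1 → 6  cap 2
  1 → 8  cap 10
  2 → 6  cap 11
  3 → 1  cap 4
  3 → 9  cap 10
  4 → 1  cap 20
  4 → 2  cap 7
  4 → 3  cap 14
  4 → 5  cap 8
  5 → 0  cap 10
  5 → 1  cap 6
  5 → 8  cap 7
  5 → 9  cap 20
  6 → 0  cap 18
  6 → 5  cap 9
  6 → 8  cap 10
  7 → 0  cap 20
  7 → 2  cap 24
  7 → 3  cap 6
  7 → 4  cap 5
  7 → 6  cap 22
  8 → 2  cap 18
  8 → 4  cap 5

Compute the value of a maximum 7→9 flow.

Maximum flow value: 38

augment #1: 7→0→9 bottleneck 11, total now 11
augment #2: 7→3→9 bottleneck 6, total now 17
augment #3: 7→0→3→9 bottleneck 4, total now 21
augment #4: 7→4→5→9 bottleneck 5, total now 26
augment #5: 7→6→5→9 bottleneck 9, total now 35
augment #6: 7→0→4→5→9 bottleneck 3, total now 38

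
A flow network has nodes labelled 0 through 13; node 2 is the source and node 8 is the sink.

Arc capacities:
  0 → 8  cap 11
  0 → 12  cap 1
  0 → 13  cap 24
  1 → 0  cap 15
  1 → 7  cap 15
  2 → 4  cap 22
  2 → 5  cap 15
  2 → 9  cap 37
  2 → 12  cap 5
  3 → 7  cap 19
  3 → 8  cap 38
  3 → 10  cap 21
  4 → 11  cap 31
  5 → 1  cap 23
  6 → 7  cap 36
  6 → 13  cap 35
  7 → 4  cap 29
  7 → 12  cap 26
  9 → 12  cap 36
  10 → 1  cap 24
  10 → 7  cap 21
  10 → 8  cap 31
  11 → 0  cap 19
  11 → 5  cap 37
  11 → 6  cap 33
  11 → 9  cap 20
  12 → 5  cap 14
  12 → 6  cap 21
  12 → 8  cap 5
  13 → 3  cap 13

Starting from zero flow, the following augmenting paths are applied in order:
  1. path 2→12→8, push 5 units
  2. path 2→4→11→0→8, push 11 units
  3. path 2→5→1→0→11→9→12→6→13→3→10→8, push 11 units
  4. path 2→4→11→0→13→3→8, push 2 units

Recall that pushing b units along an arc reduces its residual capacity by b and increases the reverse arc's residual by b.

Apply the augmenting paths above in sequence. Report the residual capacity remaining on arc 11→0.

after path 1 (2→12→8, push 5): res(11,0)=19
after path 2 (2→4→11→0→8, push 11): res(11,0)=8
after path 3 (2→5→1→0→11→9→12→6→13→3→10→8, push 11): res(11,0)=19
after path 4 (2→4→11→0→13→3→8, push 2): res(11,0)=17

Residual capacity of (11,0): 17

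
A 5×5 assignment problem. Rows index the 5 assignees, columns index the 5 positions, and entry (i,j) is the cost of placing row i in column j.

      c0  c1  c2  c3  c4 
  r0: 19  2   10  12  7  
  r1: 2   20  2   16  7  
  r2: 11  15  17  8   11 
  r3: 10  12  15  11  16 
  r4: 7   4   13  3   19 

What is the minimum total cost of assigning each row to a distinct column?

Minimum assignment cost: 28

optimal assignment: row0→col1 (cost 2), row1→col2 (cost 2), row2→col4 (cost 11), row3→col0 (cost 10), row4→col3 (cost 3)
total = 2 + 2 + 11 + 10 + 3 = 28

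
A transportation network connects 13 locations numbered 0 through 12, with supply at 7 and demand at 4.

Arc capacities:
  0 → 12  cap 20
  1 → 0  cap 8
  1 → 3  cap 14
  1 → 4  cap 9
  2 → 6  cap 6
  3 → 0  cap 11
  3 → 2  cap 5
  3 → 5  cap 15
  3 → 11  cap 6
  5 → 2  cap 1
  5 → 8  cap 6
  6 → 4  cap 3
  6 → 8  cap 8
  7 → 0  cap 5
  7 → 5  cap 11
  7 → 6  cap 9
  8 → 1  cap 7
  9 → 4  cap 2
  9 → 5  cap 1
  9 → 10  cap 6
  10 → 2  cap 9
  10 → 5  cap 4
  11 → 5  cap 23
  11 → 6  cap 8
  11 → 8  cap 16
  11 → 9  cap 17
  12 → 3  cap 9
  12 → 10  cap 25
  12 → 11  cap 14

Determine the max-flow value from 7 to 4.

augment #1: 7→6→4 bottleneck 3, total now 3
augment #2: 7→5→8→1→4 bottleneck 6, total now 9
augment #3: 7→6→8→1→4 bottleneck 1, total now 10
augment #4: 7→0→12→11→9→4 bottleneck 2, total now 12

Maximum flow value: 12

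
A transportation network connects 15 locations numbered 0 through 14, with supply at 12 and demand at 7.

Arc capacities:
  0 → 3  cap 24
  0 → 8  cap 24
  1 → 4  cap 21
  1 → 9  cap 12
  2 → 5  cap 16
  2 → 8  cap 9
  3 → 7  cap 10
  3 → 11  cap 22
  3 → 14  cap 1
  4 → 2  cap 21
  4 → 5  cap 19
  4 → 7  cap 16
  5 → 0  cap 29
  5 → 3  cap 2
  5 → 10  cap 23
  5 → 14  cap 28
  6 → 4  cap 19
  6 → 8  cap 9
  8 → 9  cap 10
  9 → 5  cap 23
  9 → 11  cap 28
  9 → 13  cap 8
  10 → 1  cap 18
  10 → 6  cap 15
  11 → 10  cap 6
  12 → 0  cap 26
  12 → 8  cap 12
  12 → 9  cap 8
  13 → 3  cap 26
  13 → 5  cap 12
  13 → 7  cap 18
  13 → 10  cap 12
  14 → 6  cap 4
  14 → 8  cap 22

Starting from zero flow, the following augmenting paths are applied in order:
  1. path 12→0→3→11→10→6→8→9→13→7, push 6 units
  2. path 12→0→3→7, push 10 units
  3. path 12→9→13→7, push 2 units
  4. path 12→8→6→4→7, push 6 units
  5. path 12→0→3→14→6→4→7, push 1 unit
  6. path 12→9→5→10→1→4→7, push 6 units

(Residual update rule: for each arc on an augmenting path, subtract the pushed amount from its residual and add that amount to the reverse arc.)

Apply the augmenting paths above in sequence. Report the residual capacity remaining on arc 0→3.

after path 1 (12→0→3→11→10→6→8→9→13→7, push 6): res(0,3)=18
after path 2 (12→0→3→7, push 10): res(0,3)=8
after path 3 (12→9→13→7, push 2): res(0,3)=8
after path 4 (12→8→6→4→7, push 6): res(0,3)=8
after path 5 (12→0→3→14→6→4→7, push 1): res(0,3)=7
after path 6 (12→9→5→10→1→4→7, push 6): res(0,3)=7

Residual capacity of (0,3): 7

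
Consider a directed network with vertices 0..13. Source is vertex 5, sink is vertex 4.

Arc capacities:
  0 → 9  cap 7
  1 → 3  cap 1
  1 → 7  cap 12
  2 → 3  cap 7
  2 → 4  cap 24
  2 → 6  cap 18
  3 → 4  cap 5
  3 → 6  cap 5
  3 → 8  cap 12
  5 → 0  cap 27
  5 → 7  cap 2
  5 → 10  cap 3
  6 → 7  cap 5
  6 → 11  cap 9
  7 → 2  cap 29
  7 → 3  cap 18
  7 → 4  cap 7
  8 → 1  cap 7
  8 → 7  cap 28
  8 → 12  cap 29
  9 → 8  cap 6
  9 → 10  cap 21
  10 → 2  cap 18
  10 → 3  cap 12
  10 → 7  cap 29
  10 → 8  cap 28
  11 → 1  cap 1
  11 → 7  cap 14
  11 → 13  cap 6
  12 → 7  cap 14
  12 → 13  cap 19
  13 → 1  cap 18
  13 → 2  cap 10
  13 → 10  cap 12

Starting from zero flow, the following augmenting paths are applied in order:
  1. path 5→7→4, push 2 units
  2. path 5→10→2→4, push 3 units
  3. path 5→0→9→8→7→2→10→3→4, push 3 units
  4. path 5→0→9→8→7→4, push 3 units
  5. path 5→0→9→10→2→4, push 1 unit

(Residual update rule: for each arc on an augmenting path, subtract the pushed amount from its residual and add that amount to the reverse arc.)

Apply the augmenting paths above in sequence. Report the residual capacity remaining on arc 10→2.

Residual capacity of (10,2): 17

after path 1 (5→7→4, push 2): res(10,2)=18
after path 2 (5→10→2→4, push 3): res(10,2)=15
after path 3 (5→0→9→8→7→2→10→3→4, push 3): res(10,2)=18
after path 4 (5→0→9→8→7→4, push 3): res(10,2)=18
after path 5 (5→0→9→10→2→4, push 1): res(10,2)=17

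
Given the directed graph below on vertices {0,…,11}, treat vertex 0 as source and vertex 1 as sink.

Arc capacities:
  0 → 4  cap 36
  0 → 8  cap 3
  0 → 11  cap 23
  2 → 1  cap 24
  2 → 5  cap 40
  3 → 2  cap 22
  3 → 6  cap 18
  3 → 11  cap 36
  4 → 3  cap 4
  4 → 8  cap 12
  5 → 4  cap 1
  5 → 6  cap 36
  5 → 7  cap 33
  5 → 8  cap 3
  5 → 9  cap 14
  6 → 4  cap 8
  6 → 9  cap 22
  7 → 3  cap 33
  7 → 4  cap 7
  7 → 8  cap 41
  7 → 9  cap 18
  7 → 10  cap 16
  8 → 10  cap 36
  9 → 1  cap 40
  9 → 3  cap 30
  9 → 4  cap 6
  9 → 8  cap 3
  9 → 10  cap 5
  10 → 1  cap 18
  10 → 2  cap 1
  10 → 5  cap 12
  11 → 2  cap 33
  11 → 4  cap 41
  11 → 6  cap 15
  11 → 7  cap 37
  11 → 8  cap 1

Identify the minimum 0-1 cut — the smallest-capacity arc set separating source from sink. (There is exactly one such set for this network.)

Min-cut arcs: {(0,8), (0,11), (4,3), (4,8)} (total capacity 42)

augment #1: 0→8→10→1 push 3
augment #2: 0→11→2→1 push 23
augment #3: 0→4→3→2→1 push 1
augment #4: 0→4→8→10→1 push 12
augment #5: 0→4→3→6→9→1 push 3
max flow = 42; residual-reachable set from 0 gives S-side
cut edges (S→T): {(0,8), (0,11), (4,3), (4,8)} total cap 42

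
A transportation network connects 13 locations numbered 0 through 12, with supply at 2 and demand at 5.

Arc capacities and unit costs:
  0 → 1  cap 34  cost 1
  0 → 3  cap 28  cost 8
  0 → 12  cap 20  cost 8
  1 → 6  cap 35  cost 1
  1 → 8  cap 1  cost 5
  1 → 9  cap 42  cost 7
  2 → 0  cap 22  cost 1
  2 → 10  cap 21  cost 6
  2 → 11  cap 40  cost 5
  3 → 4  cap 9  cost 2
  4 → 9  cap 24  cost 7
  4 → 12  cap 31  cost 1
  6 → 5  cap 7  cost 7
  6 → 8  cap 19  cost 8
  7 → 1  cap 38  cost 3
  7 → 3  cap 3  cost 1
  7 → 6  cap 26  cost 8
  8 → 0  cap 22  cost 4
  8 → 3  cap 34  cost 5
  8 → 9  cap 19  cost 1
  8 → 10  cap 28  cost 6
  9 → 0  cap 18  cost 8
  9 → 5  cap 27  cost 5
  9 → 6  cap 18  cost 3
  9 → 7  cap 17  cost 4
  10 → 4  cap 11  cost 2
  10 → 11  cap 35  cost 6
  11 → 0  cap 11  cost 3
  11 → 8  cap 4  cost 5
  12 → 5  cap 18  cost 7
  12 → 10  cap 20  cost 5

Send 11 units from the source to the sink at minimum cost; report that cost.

Minimum cost for 11 units: 125

shortest-cost path #1: 2→0→1→6→5 push 7 @ unit cost 10 (adds 70)
shortest-cost path #2: 2→0→1→8→9→5 push 1 @ unit cost 13 (adds 13)
shortest-cost path #3: 2→0→1→9→5 push 3 @ unit cost 14 (adds 42)
total cost = 125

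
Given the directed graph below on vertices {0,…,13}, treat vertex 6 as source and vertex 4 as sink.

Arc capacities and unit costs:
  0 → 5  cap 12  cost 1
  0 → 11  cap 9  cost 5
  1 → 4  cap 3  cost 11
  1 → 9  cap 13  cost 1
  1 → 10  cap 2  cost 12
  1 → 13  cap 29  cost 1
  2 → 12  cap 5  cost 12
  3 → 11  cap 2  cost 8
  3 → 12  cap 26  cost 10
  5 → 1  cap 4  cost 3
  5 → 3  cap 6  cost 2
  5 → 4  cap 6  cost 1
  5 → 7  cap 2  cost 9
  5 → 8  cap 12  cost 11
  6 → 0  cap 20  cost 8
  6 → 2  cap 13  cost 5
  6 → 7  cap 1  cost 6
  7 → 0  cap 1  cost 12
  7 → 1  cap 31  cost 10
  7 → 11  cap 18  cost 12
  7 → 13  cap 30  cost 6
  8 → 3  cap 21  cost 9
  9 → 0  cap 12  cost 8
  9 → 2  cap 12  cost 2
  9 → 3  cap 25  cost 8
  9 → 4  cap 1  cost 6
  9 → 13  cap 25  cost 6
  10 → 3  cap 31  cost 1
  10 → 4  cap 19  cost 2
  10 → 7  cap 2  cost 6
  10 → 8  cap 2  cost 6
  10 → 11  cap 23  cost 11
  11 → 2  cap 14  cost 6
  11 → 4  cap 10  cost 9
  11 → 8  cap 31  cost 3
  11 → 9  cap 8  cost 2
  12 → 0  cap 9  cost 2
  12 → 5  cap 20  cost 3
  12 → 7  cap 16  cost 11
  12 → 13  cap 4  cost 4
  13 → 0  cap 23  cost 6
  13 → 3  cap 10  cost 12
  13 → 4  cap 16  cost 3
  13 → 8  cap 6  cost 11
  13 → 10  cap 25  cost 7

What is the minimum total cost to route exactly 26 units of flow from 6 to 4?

shortest-cost path #1: 6→0→5→4 push 6 @ unit cost 10 (adds 60)
shortest-cost path #2: 6→7→13→4 push 1 @ unit cost 15 (adds 15)
shortest-cost path #3: 6→0→5→1→13→4 push 4 @ unit cost 16 (adds 64)
shortest-cost path #4: 6→0→11→9→4 push 1 @ unit cost 21 (adds 21)
shortest-cost path #5: 6→0→11→4 push 8 @ unit cost 22 (adds 176)
shortest-cost path #6: 6→2→12→13→4 push 4 @ unit cost 24 (adds 96)
shortest-cost path #7: 6→0→5→7→13→4 push 1 @ unit cost 27 (adds 27)
shortest-cost path #8: 6→2→12→7→13→4 push 1 @ unit cost 37 (adds 37)
total cost = 496

Minimum cost for 26 units: 496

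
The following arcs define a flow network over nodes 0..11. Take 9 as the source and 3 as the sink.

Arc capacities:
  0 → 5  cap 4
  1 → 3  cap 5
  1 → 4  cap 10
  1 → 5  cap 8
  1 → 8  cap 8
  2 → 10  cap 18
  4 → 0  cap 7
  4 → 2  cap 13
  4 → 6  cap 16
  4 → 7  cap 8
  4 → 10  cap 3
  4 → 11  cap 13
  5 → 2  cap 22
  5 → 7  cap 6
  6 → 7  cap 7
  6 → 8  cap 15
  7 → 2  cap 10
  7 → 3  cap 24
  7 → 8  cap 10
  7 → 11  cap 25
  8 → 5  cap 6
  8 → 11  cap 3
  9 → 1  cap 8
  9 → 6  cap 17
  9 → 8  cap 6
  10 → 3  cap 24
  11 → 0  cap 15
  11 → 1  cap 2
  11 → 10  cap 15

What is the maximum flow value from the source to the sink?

Maximum flow value: 24

augment #1: 9→1→3 bottleneck 5, total now 5
augment #2: 9→6→7→3 bottleneck 7, total now 12
augment #3: 9→1→4→7→3 bottleneck 3, total now 15
augment #4: 9→8→5→7→3 bottleneck 6, total now 21
augment #5: 9→6→8→11→10→3 bottleneck 3, total now 24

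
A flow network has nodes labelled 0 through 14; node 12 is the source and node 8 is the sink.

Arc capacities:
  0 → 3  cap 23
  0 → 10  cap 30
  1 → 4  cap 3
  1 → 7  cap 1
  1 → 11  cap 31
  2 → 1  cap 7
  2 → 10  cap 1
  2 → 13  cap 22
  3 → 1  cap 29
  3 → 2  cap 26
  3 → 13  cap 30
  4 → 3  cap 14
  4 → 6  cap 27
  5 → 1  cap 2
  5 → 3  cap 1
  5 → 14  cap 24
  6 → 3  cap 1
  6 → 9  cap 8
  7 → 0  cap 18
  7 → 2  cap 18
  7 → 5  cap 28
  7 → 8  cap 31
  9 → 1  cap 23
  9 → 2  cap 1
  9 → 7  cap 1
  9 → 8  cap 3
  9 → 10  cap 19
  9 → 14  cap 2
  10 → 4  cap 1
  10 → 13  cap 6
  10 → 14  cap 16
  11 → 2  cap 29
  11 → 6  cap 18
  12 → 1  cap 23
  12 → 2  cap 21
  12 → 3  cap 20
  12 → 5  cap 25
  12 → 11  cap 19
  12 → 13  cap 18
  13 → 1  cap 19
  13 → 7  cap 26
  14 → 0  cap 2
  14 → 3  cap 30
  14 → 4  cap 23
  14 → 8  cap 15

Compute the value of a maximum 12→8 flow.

augment #1: 12→1→7→8 bottleneck 1, total now 1
augment #2: 12→5→14→8 bottleneck 15, total now 16
augment #3: 12→13→7→8 bottleneck 18, total now 34
augment #4: 12→2→13→7→8 bottleneck 8, total now 42
augment #5: 12→11→6→9→8 bottleneck 3, total now 45
augment #6: 12→11→6→9→7→8 bottleneck 1, total now 46

Maximum flow value: 46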